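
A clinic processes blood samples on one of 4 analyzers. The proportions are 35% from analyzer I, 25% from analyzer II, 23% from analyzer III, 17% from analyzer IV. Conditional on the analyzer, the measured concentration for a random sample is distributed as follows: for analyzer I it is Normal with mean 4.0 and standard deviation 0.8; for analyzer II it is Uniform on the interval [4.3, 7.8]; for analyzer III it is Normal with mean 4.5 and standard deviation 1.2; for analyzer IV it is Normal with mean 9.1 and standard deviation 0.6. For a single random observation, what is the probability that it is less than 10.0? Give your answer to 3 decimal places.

0.989

Conditional on each analyzer, P(X < 10.0): I: 1; II: 1; III: 0.999998; IV: 0.933193.
By total probability, P(X < 10.0) = 0.35·1 + 0.25·1 + 0.23·0.999998 + 0.17·0.933193 = 0.988642.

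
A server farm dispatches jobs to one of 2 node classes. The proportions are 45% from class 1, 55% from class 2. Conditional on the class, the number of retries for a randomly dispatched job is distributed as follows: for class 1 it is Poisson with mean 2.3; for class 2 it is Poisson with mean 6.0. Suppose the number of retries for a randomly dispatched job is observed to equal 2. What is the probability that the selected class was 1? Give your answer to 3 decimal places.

Likelihoods P(X=2 | ·): 1: 0.265185; 2: 0.0446175.
Posterior ∝ prior × likelihood. Numerator for 1: 0.45·0.265185 = 0.119333.
Normalizing constant: 0.45·0.265185 + 0.55·0.0446175 = 0.143873.
P(1 | observation) = 0.119333 / 0.143873 = 0.829435.

0.829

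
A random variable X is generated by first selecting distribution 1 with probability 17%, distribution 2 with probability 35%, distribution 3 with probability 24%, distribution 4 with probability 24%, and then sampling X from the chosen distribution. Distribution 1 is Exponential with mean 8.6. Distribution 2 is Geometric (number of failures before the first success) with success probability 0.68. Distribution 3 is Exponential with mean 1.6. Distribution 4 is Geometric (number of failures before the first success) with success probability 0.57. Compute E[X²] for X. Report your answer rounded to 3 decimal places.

For each component E[X²] = Var + (mean)², giving 1: 147.92; 2: 0.913495; 3: 5.12; 4: 1.89258.
Overall E[X²] = 0.17·147.92 + 0.35·0.913495 + 0.24·5.12 + 0.24·1.89258 = 27.1491.

27.149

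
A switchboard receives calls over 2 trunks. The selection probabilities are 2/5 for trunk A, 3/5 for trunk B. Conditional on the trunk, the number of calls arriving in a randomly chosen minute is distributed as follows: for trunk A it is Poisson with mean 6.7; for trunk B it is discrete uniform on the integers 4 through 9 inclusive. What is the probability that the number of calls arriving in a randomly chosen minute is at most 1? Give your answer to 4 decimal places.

Conditional on each trunk, P(X ≤ 1): A: 0.00947802; B: 0.
By total probability, P(X ≤ 1) = 0.4·0.00947802 + 0.6·0 = 0.00379121.

0.0038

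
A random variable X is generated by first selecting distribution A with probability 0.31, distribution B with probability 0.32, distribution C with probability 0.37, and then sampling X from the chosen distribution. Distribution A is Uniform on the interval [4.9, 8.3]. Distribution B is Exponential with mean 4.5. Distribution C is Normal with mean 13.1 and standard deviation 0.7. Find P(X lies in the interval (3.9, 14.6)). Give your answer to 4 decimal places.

Conditional on each component, P(3.9 < X < 14.6): A: 1; B: 0.38136; C: 0.983938.
By total probability, P(3.9 < X < 14.6) = 0.31·1 + 0.32·0.38136 + 0.37·0.983938 = 0.796092.

0.7961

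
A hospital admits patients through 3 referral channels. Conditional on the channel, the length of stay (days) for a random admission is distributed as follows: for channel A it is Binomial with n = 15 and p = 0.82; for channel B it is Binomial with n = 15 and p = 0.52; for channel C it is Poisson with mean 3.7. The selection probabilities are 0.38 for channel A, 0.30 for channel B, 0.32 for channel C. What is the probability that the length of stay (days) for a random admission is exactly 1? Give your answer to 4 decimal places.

Conditional on each channel, P(X = 1): A: 4.6102e-10; B: 0.000268826; C: 0.091477.
By total probability, P(X = 1) = 0.38·4.6102e-10 + 0.3·0.000268826 + 0.32·0.091477 = 0.0293533.

0.0294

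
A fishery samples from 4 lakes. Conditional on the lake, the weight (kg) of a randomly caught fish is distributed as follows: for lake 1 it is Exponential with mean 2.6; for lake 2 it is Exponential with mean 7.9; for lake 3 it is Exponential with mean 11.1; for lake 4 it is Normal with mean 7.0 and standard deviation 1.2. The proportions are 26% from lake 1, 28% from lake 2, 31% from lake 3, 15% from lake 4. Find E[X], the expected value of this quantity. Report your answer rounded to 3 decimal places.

7.379

Component means — 1: 2.6; 2: 7.9; 3: 11.1; 4: 7.
E[X] = 0.26·2.6 + 0.28·7.9 + 0.31·11.1 + 0.15·7 = 7.379.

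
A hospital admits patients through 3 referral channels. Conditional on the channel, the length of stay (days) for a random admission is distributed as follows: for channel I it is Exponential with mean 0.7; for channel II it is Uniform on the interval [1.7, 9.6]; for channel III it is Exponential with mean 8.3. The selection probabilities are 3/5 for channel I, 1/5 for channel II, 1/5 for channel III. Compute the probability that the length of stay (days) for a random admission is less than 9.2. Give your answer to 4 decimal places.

0.9239

Conditional on each channel, P(X < 9.2): I: 0.999998; II: 0.949367; III: 0.669924.
By total probability, P(X < 9.2) = 0.6·0.999998 + 0.2·0.949367 + 0.2·0.669924 = 0.923857.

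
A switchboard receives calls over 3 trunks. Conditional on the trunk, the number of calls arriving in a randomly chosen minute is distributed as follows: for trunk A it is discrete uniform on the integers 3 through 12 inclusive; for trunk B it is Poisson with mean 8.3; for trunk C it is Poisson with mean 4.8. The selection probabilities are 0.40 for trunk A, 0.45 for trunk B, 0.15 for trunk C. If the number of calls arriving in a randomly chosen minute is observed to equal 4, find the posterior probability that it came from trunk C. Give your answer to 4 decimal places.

Likelihoods P(X=4 | ·): A: 0.1; B: 0.0491425; C: 0.182029.
Posterior ∝ prior × likelihood. Numerator for C: 0.15·0.182029 = 0.0273043.
Normalizing constant: 0.4·0.1 + 0.45·0.0491425 + 0.15·0.182029 = 0.0894184.
P(C | observation) = 0.0273043 / 0.0894184 = 0.305355.

0.3054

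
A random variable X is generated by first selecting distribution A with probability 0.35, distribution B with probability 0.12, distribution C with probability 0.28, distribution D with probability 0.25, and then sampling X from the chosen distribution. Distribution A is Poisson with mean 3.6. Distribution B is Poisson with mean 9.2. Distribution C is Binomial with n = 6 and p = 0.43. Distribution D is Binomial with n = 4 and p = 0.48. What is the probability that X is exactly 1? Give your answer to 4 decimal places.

Conditional on each component, P(X = 1): A: 0.0983654; B: 0.000929562; C: 0.155237; D: 0.269967.
By total probability, P(X = 1) = 0.35·0.0983654 + 0.12·0.000929562 + 0.28·0.155237 + 0.25·0.269967 = 0.145498.

0.1455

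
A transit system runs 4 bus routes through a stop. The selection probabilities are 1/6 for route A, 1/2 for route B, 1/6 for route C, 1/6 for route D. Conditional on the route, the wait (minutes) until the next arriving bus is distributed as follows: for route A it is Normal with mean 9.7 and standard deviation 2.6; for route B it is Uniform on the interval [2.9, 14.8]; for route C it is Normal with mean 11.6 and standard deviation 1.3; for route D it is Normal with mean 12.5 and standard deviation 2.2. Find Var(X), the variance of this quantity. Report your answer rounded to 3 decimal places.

10.257

Per component, A: μ=9.7, E[X²]=100.85; B: μ=8.85, E[X²]=90.1233; C: μ=11.6, E[X²]=136.25; D: μ=12.5, E[X²]=161.09.
E[X] = 0.166667·9.7 + 0.5·8.85 + 0.166667·11.6 + 0.166667·12.5 = 10.0583.
E[X²] = 0.166667·100.85 + 0.5·90.1233 + 0.166667·136.25 + 0.166667·161.09 = 111.427.
Var(X) = E[X²] − (E[X])² = 111.427 − 101.17 = 10.2566.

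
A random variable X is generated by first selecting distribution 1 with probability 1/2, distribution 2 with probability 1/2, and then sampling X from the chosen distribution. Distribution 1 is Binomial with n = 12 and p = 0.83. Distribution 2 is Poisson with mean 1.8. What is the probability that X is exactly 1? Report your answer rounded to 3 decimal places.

0.149

Conditional on each component, P(X = 1): 1: 3.41348e-08; 2: 0.297538.
By total probability, P(X = 1) = 0.5·3.41348e-08 + 0.5·0.297538 = 0.148769.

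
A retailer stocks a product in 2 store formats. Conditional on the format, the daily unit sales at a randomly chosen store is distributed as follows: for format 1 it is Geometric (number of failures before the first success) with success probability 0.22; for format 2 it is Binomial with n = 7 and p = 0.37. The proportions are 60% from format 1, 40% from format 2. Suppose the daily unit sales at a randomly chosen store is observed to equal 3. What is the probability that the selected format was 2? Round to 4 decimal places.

0.6407

Likelihoods P(X=3 | ·): 1: 0.104401; 2: 0.279277.
Posterior ∝ prior × likelihood. Numerator for 2: 0.4·0.279277 = 0.111711.
Normalizing constant: 0.6·0.104401 + 0.4·0.279277 = 0.174352.
P(2 | observation) = 0.111711 / 0.174352 = 0.640721.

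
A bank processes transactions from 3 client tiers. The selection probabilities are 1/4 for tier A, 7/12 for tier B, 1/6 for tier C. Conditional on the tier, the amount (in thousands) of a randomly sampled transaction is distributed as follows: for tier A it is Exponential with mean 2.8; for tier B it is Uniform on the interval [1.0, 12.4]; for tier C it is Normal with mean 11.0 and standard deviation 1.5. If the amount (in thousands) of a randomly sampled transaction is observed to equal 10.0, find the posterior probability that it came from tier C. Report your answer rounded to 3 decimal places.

Likelihoods f(10.0 | ·): A: 0.0100413; B: 0.0877193; C: 0.212965.
Posterior ∝ prior × likelihood. Numerator for C: 0.166667·0.212965 = 0.0354942.
Normalizing constant: 0.25·0.0100413 + 0.583333·0.0877193 + 0.166667·0.212965 = 0.0891741.
P(C | observation) = 0.0354942 / 0.0891741 = 0.398033.

0.398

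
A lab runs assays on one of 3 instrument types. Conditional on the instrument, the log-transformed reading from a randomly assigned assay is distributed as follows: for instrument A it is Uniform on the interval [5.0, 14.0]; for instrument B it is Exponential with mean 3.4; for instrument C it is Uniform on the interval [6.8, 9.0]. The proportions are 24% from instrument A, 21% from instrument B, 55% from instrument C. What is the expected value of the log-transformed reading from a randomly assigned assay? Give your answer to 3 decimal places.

7.339

Component means — A: 9.5; B: 3.4; C: 7.9.
E[X] = 0.24·9.5 + 0.21·3.4 + 0.55·7.9 = 7.339.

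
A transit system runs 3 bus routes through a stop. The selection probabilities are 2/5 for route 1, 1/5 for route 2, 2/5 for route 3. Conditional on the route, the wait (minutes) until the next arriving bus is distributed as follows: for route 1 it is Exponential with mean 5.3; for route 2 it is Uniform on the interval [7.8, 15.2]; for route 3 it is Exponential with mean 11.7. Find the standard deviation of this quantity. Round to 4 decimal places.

Per component, 1: μ=5.3, E[X²]=56.18; 2: μ=11.5, E[X²]=136.813; 3: μ=11.7, E[X²]=273.78.
E[X] = 0.4·5.3 + 0.2·11.5 + 0.4·11.7 = 9.1.
E[X²] = 0.4·56.18 + 0.2·136.813 + 0.4·273.78 = 159.347.
Var(X) = E[X²] − (E[X])² = 159.347 − 82.81 = 76.5367.
SD(X) = √76.5367 = 8.74852.

8.7485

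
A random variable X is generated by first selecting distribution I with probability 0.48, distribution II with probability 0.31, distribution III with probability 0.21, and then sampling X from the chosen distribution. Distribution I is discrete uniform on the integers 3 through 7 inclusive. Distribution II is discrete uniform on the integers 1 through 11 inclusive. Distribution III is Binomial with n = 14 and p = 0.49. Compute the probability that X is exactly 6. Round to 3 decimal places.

0.164

Conditional on each component, P(X = 6): I: 0.2; II: 0.0909091; III: 0.190236.
By total probability, P(X = 6) = 0.48·0.2 + 0.31·0.0909091 + 0.21·0.190236 = 0.164131.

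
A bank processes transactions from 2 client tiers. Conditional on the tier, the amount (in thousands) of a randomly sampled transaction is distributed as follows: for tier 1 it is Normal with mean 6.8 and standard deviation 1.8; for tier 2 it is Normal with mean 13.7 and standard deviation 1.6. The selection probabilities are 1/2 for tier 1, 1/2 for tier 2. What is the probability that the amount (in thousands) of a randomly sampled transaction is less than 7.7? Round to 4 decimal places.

Conditional on each tier, P(X < 7.7): 1: 0.691462; 2: 8.84173e-05.
By total probability, P(X < 7.7) = 0.5·0.691462 + 0.5·8.84173e-05 = 0.345775.

0.3458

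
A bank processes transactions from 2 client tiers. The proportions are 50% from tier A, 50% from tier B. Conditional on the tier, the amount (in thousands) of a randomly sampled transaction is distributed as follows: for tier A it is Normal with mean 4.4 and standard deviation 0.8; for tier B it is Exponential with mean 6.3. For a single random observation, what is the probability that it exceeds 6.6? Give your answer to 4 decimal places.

0.1769

Conditional on each tier, P(X > 6.6): A: 0.00297976; B: 0.350772.
By total probability, P(X > 6.6) = 0.5·0.00297976 + 0.5·0.350772 = 0.176876.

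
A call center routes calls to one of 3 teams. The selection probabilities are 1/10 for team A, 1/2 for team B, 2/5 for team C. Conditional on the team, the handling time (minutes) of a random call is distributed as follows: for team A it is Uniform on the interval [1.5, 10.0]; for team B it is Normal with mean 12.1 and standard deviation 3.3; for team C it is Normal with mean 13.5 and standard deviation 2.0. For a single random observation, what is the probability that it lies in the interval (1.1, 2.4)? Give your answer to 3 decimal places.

0.011

Conditional on each team, P(1.1 < X < 2.4): A: 0.105882; B: 0.00121521; C: 1.40012e-08.
By total probability, P(1.1 < X < 2.4) = 0.1·0.105882 + 0.5·0.00121521 + 0.4·1.40012e-08 = 0.0111958.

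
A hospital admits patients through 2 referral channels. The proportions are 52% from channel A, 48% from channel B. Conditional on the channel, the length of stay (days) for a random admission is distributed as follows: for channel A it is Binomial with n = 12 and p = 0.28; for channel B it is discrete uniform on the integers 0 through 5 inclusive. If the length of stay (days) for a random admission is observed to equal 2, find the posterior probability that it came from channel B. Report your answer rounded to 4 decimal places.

0.4426

Likelihoods P(X=2 | ·): A: 0.193725; B: 0.166667.
Posterior ∝ prior × likelihood. Numerator for B: 0.48·0.166667 = 0.08.
Normalizing constant: 0.52·0.193725 + 0.48·0.166667 = 0.180737.
P(B | observation) = 0.08 / 0.180737 = 0.442633.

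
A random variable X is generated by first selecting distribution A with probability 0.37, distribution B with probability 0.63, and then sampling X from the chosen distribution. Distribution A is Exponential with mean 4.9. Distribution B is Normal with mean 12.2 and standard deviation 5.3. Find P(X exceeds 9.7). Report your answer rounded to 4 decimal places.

Conditional on each component, P(X > 9.7): A: 0.138126; B: 0.681429.
By total probability, P(X > 9.7) = 0.37·0.138126 + 0.63·0.681429 = 0.480407.

0.4804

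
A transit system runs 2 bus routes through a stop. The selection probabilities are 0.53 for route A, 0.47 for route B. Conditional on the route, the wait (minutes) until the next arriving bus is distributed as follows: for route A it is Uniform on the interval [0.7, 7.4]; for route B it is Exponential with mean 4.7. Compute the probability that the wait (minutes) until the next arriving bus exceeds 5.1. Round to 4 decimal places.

0.3407

Conditional on each route, P(X > 5.1): A: 0.343284; B: 0.337866.
By total probability, P(X > 5.1) = 0.53·0.343284 + 0.47·0.337866 = 0.340737.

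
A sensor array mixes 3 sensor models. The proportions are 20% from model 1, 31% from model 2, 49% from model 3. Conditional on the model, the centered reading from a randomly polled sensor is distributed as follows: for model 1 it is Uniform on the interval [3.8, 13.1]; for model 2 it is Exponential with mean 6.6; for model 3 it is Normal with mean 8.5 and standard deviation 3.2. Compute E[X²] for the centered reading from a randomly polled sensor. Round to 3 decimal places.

For each component E[X²] = Var + (mean)², giving 1: 78.61; 2: 87.12; 3: 82.49.
Overall E[X²] = 0.2·78.61 + 0.31·87.12 + 0.49·82.49 = 83.1493.

83.149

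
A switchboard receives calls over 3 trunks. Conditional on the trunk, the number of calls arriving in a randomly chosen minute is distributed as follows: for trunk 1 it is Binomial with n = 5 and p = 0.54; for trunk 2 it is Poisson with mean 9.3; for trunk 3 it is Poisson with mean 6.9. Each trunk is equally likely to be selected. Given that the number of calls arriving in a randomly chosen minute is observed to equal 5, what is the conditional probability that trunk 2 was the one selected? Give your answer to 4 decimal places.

Likelihoods P(X=5 | ·): 1: 0.0459165; 2: 0.0530023; 3: 0.131351.
Posterior ∝ prior × likelihood. Numerator for 2: 0.333333·0.0530023 = 0.0176674.
Normalizing constant: 0.333333·0.0459165 + 0.333333·0.0530023 + 0.333333·0.131351 = 0.0767565.
P(2 | observation) = 0.0176674 / 0.0767565 = 0.230175.

0.2302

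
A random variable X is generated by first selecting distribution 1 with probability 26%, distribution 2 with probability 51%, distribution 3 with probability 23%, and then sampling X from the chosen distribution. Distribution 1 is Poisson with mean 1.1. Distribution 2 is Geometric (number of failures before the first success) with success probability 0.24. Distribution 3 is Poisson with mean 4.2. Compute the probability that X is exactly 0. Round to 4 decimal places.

0.2124

Conditional on each component, P(X = 0): 1: 0.332871; 2: 0.24; 3: 0.0149956.
By total probability, P(X = 0) = 0.26·0.332871 + 0.51·0.24 + 0.23·0.0149956 = 0.212395.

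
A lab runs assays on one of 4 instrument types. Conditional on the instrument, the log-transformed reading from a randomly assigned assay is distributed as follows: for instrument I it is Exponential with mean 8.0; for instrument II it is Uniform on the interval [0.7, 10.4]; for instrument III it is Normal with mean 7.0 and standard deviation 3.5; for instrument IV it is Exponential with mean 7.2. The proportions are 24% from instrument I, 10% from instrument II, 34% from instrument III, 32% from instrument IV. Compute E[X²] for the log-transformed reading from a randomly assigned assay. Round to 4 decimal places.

88.5869

For each component E[X²] = Var + (mean)², giving I: 128; II: 38.6433; III: 61.25; IV: 103.68.
Overall E[X²] = 0.24·128 + 0.1·38.6433 + 0.34·61.25 + 0.32·103.68 = 88.5869.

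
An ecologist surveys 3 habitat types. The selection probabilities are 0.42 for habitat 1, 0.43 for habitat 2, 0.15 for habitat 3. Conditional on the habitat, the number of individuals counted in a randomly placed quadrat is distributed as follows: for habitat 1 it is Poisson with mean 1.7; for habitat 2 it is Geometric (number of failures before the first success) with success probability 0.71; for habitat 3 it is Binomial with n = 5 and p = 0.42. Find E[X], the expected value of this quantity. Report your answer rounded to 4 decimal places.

Component means — 1: 1.7; 2: 0.408451; 3: 2.1.
E[X] = 0.42·1.7 + 0.43·0.408451 + 0.15·2.1 = 1.20463.

1.2046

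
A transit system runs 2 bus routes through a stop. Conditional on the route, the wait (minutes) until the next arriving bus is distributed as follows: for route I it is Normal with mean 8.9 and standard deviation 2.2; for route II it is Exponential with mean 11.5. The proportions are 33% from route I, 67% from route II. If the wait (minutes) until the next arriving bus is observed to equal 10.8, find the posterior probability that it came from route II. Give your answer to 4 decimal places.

Likelihoods f(10.8 | ·): I: 0.124889; II: 0.0339972.
Posterior ∝ prior × likelihood. Numerator for II: 0.67·0.0339972 = 0.0227781.
Normalizing constant: 0.33·0.124889 + 0.67·0.0339972 = 0.0639915.
P(II | observation) = 0.0227781 / 0.0639915 = 0.355955.

0.3560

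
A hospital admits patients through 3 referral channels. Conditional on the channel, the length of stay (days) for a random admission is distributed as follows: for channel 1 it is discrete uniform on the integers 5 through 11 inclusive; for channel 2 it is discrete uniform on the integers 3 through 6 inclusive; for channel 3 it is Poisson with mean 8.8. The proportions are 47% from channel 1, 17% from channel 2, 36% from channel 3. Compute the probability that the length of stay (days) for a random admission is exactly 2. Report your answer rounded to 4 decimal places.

Conditional on each channel, P(X = 2): 1: 0; 2: 0; 3: 0.00583638.
By total probability, P(X = 2) = 0.47·0 + 0.17·0 + 0.36·0.00583638 = 0.0021011.

0.0021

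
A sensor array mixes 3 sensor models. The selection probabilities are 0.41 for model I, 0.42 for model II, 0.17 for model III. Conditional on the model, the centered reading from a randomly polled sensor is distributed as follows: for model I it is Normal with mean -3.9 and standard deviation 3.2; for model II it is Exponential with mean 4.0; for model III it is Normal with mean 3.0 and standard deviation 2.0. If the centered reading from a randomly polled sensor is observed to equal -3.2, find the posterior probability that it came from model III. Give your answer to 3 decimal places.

0.006

Likelihoods f(-3.2 | ·): I: 0.121722; II: 0; III: 0.00163341.
Posterior ∝ prior × likelihood. Numerator for III: 0.17·0.00163341 = 0.00027768.
Normalizing constant: 0.41·0.121722 + 0.42·0 + 0.17·0.00163341 = 0.0501837.
P(III | observation) = 0.00027768 / 0.0501837 = 0.00553326.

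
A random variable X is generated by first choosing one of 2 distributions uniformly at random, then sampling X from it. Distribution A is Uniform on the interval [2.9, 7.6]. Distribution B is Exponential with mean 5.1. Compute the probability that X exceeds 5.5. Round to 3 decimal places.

Conditional on each component, P(X > 5.5): A: 0.446809; B: 0.340129.
By total probability, P(X > 5.5) = 0.5·0.446809 + 0.5·0.340129 = 0.393469.

0.393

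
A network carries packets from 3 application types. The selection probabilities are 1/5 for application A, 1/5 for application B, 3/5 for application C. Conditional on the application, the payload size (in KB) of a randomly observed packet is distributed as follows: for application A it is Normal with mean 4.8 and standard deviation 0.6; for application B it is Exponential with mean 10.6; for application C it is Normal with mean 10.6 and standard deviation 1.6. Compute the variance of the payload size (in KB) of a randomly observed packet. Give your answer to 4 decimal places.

29.4624

Per component, A: μ=4.8, E[X²]=23.4; B: μ=10.6, E[X²]=224.72; C: μ=10.6, E[X²]=114.92.
E[X] = 0.2·4.8 + 0.2·10.6 + 0.6·10.6 = 9.44.
E[X²] = 0.2·23.4 + 0.2·224.72 + 0.6·114.92 = 118.576.
Var(X) = E[X²] − (E[X])² = 118.576 − 89.1136 = 29.4624.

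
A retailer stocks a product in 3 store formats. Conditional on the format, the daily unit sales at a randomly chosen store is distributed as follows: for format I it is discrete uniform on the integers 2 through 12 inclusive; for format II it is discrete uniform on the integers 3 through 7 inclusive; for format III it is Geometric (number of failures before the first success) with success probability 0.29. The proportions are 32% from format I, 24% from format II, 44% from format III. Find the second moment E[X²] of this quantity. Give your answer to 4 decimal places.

31.7120

For each component E[X²] = Var + (mean)², giving I: 59; II: 27; III: 14.4364.
Overall E[X²] = 0.32·59 + 0.24·27 + 0.44·14.4364 = 31.712.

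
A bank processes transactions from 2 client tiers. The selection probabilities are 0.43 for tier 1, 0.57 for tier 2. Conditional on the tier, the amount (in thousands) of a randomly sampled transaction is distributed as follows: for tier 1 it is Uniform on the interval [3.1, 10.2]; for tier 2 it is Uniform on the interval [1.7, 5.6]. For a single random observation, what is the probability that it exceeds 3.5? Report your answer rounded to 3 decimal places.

0.713

Conditional on each tier, P(X > 3.5): 1: 0.943662; 2: 0.538462.
By total probability, P(X > 3.5) = 0.43·0.943662 + 0.57·0.538462 = 0.712698.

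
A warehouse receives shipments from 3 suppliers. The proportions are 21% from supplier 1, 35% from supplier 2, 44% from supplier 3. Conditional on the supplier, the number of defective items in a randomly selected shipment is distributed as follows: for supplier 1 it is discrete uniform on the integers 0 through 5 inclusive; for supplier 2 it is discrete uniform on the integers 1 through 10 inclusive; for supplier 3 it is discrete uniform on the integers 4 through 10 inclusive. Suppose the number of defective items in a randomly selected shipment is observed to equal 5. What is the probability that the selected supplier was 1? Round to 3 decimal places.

Likelihoods P(X=5 | ·): 1: 0.166667; 2: 0.1; 3: 0.142857.
Posterior ∝ prior × likelihood. Numerator for 1: 0.21·0.166667 = 0.035.
Normalizing constant: 0.21·0.166667 + 0.35·0.1 + 0.44·0.142857 = 0.132857.
P(1 | observation) = 0.035 / 0.132857 = 0.263441.

0.263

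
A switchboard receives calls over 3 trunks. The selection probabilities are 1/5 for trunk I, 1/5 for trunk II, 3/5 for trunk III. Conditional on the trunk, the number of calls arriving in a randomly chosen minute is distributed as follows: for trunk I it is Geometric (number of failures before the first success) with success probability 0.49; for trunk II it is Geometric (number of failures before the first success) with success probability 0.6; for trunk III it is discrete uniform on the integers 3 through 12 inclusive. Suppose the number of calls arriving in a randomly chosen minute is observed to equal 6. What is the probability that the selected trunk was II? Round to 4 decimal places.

0.0079

Likelihoods P(X=6 | ·): I: 0.00862218; II: 0.0024576; III: 0.1.
Posterior ∝ prior × likelihood. Numerator for II: 0.2·0.0024576 = 0.00049152.
Normalizing constant: 0.2·0.00862218 + 0.2·0.0024576 + 0.6·0.1 = 0.062216.
P(II | observation) = 0.00049152 / 0.062216 = 0.00790022.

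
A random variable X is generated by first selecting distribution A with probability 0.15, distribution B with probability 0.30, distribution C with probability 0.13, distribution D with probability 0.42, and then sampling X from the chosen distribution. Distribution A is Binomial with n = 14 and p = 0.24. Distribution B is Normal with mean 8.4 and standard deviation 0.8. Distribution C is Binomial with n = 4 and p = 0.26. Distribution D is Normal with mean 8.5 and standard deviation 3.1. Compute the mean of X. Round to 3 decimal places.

Component means — A: 3.36; B: 8.4; C: 1.04; D: 8.5.
E[X] = 0.15·3.36 + 0.3·8.4 + 0.13·1.04 + 0.42·8.5 = 6.7292.

6.729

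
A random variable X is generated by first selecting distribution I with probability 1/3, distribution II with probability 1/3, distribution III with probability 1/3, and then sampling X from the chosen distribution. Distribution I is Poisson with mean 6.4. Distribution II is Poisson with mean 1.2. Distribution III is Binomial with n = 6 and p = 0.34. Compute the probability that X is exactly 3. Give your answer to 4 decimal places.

Conditional on each component, P(X = 3): I: 0.0725945; II: 0.0867439; III: 0.225995.
By total probability, P(X = 3) = 0.333333·0.0725945 + 0.333333·0.0867439 + 0.333333·0.225995 = 0.128444.

0.1284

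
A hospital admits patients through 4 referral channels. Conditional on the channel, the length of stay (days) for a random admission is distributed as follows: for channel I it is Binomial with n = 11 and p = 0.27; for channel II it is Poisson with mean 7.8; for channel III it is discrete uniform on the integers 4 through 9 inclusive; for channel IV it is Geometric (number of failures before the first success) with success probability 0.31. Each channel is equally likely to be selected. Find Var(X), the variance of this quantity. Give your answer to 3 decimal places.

10.477

Per component, I: μ=2.97, E[X²]=10.989; II: μ=7.8, E[X²]=68.64; III: μ=6.5, E[X²]=45.1667; IV: μ=2.22581, E[X²]=12.1342.
E[X] = 0.25·2.97 + 0.25·7.8 + 0.25·6.5 + 0.25·2.22581 = 4.87395.
E[X²] = 0.25·10.989 + 0.25·68.64 + 0.25·45.1667 + 0.25·12.1342 = 34.2325.
Var(X) = E[X²] − (E[X])² = 34.2325 − 23.7554 = 10.4771.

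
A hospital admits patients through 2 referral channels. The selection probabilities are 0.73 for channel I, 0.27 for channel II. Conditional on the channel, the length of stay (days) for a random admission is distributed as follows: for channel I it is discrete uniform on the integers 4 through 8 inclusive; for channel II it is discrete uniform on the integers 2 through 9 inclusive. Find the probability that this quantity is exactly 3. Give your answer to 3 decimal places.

0.034

Conditional on each channel, P(X = 3): I: 0; II: 0.125.
By total probability, P(X = 3) = 0.73·0 + 0.27·0.125 = 0.03375.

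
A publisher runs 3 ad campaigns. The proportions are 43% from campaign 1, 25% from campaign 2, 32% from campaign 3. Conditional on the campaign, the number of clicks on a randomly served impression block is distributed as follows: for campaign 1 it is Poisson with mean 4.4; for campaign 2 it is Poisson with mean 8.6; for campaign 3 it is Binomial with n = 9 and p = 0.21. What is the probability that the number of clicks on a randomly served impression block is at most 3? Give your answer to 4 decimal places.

0.4498

Conditional on each campaign, P(X ≤ 3): 1: 0.359448; 2: 0.0280926; 3: 0.90057.
By total probability, P(X ≤ 3) = 0.43·0.359448 + 0.25·0.0280926 + 0.32·0.90057 = 0.449768.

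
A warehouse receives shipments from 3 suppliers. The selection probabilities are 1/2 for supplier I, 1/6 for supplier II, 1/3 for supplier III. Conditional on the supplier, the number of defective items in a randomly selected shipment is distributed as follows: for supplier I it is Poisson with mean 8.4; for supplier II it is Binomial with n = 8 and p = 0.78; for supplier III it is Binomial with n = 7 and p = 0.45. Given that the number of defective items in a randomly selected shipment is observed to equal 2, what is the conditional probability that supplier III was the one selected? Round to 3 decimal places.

0.943

Likelihoods P(X=2 | ·): I: 0.00793332; II: 0.00193145; III: 0.214022.
Posterior ∝ prior × likelihood. Numerator for III: 0.333333·0.214022 = 0.0713406.
Normalizing constant: 0.5·0.00793332 + 0.166667·0.00193145 + 0.333333·0.214022 = 0.0756291.
P(III | observation) = 0.0713406 / 0.0756291 = 0.943295.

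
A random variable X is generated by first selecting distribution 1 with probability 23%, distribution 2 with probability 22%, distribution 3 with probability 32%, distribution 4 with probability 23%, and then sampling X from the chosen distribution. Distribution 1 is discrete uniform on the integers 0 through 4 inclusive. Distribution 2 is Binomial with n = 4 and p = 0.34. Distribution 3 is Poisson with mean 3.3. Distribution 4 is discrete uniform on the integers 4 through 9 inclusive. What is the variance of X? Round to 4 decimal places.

Per component, 1: μ=2, E[X²]=6; 2: μ=1.36, E[X²]=2.7472; 3: μ=3.3, E[X²]=14.19; 4: μ=6.5, E[X²]=45.1667.
E[X] = 0.23·2 + 0.22·1.36 + 0.32·3.3 + 0.23·6.5 = 3.3102.
E[X²] = 0.23·6 + 0.22·2.7472 + 0.32·14.19 + 0.23·45.1667 = 16.9135.
Var(X) = E[X²] − (E[X])² = 16.9135 − 10.9574 = 5.95609.

5.9561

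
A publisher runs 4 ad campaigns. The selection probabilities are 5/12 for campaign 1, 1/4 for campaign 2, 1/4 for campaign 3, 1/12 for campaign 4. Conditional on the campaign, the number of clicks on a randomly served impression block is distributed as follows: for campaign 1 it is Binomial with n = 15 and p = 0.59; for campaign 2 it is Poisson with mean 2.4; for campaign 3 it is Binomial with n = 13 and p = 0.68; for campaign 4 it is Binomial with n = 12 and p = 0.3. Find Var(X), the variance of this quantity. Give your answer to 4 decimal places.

Per component, 1: μ=8.85, E[X²]=81.951; 2: μ=2.4, E[X²]=8.16; 3: μ=8.84, E[X²]=80.9744; 4: μ=3.6, E[X²]=15.48.
E[X] = 0.416667·8.85 + 0.25·2.4 + 0.25·8.84 + 0.0833333·3.6 = 6.7975.
E[X²] = 0.416667·81.951 + 0.25·8.16 + 0.25·80.9744 + 0.0833333·15.48 = 57.7199.
Var(X) = E[X²] − (E[X])² = 57.7199 − 46.206 = 11.5138.

11.5138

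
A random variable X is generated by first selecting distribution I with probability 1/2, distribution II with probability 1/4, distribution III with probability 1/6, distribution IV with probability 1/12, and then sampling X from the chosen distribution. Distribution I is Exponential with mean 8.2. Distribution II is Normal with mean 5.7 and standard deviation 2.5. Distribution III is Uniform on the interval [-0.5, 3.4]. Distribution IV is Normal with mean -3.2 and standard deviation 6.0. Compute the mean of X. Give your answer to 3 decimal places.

Component means — I: 8.2; II: 5.7; III: 1.45; IV: -3.2.
E[X] = 0.5·8.2 + 0.25·5.7 + 0.166667·1.45 + 0.0833333·-3.2 = 5.5.

5.500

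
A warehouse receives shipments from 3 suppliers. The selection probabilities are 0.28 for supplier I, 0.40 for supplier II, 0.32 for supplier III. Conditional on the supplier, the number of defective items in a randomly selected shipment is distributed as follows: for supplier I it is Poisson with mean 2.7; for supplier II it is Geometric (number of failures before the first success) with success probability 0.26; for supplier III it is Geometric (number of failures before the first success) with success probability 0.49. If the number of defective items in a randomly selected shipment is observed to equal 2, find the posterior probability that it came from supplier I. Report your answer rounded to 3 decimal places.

Likelihoods P(X=2 | ·): I: 0.244964; II: 0.142376; III: 0.127449.
Posterior ∝ prior × likelihood. Numerator for I: 0.28·0.244964 = 0.0685899.
Normalizing constant: 0.28·0.244964 + 0.4·0.142376 + 0.32·0.127449 = 0.166324.
P(I | observation) = 0.0685899 / 0.166324 = 0.412387.

0.412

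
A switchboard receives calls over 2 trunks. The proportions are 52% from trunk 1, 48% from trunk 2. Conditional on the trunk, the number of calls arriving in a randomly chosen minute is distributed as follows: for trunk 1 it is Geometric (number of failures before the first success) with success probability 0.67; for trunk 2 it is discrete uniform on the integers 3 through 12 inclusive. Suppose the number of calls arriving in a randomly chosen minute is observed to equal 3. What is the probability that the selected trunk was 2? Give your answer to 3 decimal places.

Likelihoods P(X=3 | ·): 1: 0.0240778; 2: 0.1.
Posterior ∝ prior × likelihood. Numerator for 2: 0.48·0.1 = 0.048.
Normalizing constant: 0.52·0.0240778 + 0.48·0.1 = 0.0605205.
P(2 | observation) = 0.048 / 0.0605205 = 0.79312.

0.793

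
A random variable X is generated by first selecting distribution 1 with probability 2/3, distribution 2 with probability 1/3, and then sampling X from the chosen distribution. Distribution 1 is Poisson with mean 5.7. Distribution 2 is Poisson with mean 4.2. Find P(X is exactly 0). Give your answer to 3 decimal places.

0.007

Conditional on each component, P(X = 0): 1: 0.00334597; 2: 0.0149956.
By total probability, P(X = 0) = 0.666667·0.00334597 + 0.333333·0.0149956 = 0.00722917.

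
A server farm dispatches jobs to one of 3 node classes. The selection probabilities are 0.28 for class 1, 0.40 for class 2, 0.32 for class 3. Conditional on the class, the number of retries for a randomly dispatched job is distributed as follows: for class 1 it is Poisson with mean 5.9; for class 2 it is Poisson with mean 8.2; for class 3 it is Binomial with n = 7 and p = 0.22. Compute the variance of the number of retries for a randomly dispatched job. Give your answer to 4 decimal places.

13.2896

Per component, 1: μ=5.9, E[X²]=40.71; 2: μ=8.2, E[X²]=75.44; 3: μ=1.54, E[X²]=3.5728.
E[X] = 0.28·5.9 + 0.4·8.2 + 0.32·1.54 = 5.4248.
E[X²] = 0.28·40.71 + 0.4·75.44 + 0.32·3.5728 = 42.7181.
Var(X) = E[X²] − (E[X])² = 42.7181 − 29.4285 = 13.2896.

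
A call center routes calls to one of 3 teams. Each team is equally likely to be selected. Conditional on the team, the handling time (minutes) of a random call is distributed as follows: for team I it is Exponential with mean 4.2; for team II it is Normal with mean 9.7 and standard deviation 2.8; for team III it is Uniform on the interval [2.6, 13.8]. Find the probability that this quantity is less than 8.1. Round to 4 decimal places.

0.5432

Conditional on each team, P(X < 8.1): I: 0.854644; II: 0.283855; III: 0.491071.
By total probability, P(X < 8.1) = 0.333333·0.854644 + 0.333333·0.283855 + 0.333333·0.491071 = 0.54319.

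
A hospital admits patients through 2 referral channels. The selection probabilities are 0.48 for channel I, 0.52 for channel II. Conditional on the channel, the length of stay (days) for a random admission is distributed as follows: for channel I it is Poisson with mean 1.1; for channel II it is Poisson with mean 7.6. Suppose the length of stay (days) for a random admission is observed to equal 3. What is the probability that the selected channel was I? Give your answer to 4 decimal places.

Likelihoods P(X=3 | ·): I: 0.0738419; II: 0.0366144.
Posterior ∝ prior × likelihood. Numerator for I: 0.48·0.0738419 = 0.0354441.
Normalizing constant: 0.48·0.0738419 + 0.52·0.0366144 = 0.0544836.
P(I | observation) = 0.0354441 / 0.0544836 = 0.650547.

0.6505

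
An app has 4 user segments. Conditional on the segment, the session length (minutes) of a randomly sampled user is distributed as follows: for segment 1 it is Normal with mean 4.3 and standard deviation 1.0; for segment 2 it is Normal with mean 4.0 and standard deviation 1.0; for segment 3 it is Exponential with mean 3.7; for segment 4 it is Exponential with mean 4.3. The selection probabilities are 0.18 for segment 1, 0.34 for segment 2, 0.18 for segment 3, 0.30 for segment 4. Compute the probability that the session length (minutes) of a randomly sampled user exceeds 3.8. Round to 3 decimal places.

0.510

Conditional on each segment, P(X > 3.8): 1: 0.691462; 2: 0.57926; 3: 0.35807; 4: 0.413242.
By total probability, P(X > 3.8) = 0.18·0.691462 + 0.34·0.57926 + 0.18·0.35807 + 0.3·0.413242 = 0.509837.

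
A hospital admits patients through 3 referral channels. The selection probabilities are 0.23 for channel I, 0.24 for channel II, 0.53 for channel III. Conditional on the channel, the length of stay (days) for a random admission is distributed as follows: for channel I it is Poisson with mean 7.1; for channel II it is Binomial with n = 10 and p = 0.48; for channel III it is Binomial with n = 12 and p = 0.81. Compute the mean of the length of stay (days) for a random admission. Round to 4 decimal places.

Component means — I: 7.1; II: 4.8; III: 9.72.
E[X] = 0.23·7.1 + 0.24·4.8 + 0.53·9.72 = 7.9366.

7.9366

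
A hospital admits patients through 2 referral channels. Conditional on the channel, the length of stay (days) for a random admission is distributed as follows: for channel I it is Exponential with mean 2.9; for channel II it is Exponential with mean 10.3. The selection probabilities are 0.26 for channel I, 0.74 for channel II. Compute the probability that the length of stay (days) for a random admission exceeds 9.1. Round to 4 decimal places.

Conditional on each channel, P(X > 9.1): I: 0.0433724; II: 0.413336.
By total probability, P(X > 9.1) = 0.26·0.0433724 + 0.74·0.413336 = 0.317145.

0.3171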